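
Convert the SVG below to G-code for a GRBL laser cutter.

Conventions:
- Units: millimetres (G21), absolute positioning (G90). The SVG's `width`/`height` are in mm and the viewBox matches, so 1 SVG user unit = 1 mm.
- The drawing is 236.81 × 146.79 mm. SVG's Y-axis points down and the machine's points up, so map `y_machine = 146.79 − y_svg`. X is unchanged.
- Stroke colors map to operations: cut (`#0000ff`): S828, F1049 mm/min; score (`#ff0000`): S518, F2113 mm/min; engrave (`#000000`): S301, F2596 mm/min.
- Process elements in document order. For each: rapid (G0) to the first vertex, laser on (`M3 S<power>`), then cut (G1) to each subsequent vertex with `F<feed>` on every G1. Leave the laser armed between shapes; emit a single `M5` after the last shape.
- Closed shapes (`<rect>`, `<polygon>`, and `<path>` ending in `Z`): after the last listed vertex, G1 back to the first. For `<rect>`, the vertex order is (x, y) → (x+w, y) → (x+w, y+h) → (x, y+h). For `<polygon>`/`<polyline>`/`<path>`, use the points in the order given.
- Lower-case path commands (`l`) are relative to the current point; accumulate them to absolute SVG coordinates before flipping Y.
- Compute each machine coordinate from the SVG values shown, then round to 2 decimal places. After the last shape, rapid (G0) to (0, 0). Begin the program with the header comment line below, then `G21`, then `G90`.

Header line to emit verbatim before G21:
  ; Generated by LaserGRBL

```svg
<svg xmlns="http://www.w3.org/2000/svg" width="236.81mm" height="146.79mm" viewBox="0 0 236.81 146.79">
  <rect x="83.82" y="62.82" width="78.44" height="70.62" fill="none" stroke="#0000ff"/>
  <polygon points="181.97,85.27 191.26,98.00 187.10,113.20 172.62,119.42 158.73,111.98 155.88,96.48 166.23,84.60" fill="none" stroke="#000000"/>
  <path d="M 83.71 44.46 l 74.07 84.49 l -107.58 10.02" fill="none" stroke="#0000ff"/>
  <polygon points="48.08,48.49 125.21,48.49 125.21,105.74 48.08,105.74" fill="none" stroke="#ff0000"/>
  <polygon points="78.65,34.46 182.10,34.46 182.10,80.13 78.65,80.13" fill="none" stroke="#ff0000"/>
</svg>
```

viewBox `0 0 236.81 146.79` with mm width/height → 1 unit = 1 mm. Flip: y_m = 146.79 − y_svg.

**Shape 1** — `<rect>` rectangle, stroke `#0000ff` → cut (S828, F1049). Machine vertices: (83.82,83.97) → (162.26,83.97) → (162.26,13.35) → (83.82,13.35) → (83.82,83.97). Closed: final G1 returns to the first vertex.

**Shape 2** — `<polygon>` regular polygon, stroke `#000000` → engrave (S301, F2596). Machine vertices: (181.97,61.52) → (191.26,48.79) → (187.10,33.59) → (172.62,27.37) → (158.73,34.81) → (155.88,50.31) → (166.23,62.19) → (181.97,61.52). Closed: final G1 returns to the first vertex.

**Shape 3** — `<path>` open polyline, stroke `#0000ff` → cut (S828, F1049). Machine vertices: (83.71,102.33) → (157.78,17.84) → (50.20,7.82). Open path.

**Shape 4** — `<polygon>` rectangle, stroke `#ff0000` → score (S518, F2113). Machine vertices: (48.08,98.30) → (125.21,98.30) → (125.21,41.05) → (48.08,41.05) → (48.08,98.30). Closed: final G1 returns to the first vertex.

**Shape 5** — `<polygon>` rectangle, stroke `#ff0000` → score (S518, F2113). Machine vertices: (78.65,112.33) → (182.10,112.33) → (182.10,66.66) → (78.65,66.66) → (78.65,112.33). Closed: final G1 returns to the first vertex.

; Generated by LaserGRBL
G21
G90
G0 X83.82 Y83.97
M3 S828
G1 X162.26 Y83.97 F1049
G1 X162.26 Y13.35 F1049
G1 X83.82 Y13.35 F1049
G1 X83.82 Y83.97 F1049
G0 X181.97 Y61.52
M3 S301
G1 X191.26 Y48.79 F2596
G1 X187.10 Y33.59 F2596
G1 X172.62 Y27.37 F2596
G1 X158.73 Y34.81 F2596
G1 X155.88 Y50.31 F2596
G1 X166.23 Y62.19 F2596
G1 X181.97 Y61.52 F2596
G0 X83.71 Y102.33
M3 S828
G1 X157.78 Y17.84 F1049
G1 X50.20 Y7.82 F1049
G0 X48.08 Y98.30
M3 S518
G1 X125.21 Y98.30 F2113
G1 X125.21 Y41.05 F2113
G1 X48.08 Y41.05 F2113
G1 X48.08 Y98.30 F2113
G0 X78.65 Y112.33
M3 S518
G1 X182.10 Y112.33 F2113
G1 X182.10 Y66.66 F2113
G1 X78.65 Y66.66 F2113
G1 X78.65 Y112.33 F2113
M5
G0 X0.00 Y0.00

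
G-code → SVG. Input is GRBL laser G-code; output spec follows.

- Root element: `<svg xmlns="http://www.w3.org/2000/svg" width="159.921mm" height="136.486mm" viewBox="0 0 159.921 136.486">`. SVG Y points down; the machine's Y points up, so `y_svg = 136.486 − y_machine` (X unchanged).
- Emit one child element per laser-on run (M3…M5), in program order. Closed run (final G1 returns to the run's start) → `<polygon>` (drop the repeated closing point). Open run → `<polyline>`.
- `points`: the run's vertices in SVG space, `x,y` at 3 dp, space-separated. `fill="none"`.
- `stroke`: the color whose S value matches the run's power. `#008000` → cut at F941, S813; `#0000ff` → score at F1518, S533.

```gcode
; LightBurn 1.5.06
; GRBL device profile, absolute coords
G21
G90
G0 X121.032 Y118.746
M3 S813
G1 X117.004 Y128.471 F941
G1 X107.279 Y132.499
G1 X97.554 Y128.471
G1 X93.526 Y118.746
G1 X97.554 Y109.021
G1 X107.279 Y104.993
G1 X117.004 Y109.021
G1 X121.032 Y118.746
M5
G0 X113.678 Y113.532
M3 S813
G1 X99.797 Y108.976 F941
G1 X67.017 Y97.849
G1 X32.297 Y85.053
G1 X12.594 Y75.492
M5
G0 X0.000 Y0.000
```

Machine Y-up, SVG Y-down with viewBox height 136.486, so y_svg = 136.486 − y_machine; X carries over. Every run uses S813, so all elements get stroke `#008000` (cut).

Run 1: The run returns to its start, so emit a `<polygon>` with points (Y-flipped): 121.032,17.740 117.004,8.015 107.279,3.987 97.554,8.015 93.526,17.740 97.554,27.465 107.279,31.493 117.004,27.465.

Run 2: The run is open, so emit a `<polyline>` with points (Y-flipped): 113.678,22.954 99.797,27.510 67.017,38.637 32.297,51.433 12.594,60.994.

<svg xmlns="http://www.w3.org/2000/svg" width="159.921mm" height="136.486mm" viewBox="0 0 159.921 136.486">
  <polygon points="121.032,17.740 117.004,8.015 107.279,3.987 97.554,8.015 93.526,17.740 97.554,27.465 107.279,31.493 117.004,27.465" fill="none" stroke="#008000"/>
  <polyline points="113.678,22.954 99.797,27.510 67.017,38.637 32.297,51.433 12.594,60.994" fill="none" stroke="#008000"/>
</svg>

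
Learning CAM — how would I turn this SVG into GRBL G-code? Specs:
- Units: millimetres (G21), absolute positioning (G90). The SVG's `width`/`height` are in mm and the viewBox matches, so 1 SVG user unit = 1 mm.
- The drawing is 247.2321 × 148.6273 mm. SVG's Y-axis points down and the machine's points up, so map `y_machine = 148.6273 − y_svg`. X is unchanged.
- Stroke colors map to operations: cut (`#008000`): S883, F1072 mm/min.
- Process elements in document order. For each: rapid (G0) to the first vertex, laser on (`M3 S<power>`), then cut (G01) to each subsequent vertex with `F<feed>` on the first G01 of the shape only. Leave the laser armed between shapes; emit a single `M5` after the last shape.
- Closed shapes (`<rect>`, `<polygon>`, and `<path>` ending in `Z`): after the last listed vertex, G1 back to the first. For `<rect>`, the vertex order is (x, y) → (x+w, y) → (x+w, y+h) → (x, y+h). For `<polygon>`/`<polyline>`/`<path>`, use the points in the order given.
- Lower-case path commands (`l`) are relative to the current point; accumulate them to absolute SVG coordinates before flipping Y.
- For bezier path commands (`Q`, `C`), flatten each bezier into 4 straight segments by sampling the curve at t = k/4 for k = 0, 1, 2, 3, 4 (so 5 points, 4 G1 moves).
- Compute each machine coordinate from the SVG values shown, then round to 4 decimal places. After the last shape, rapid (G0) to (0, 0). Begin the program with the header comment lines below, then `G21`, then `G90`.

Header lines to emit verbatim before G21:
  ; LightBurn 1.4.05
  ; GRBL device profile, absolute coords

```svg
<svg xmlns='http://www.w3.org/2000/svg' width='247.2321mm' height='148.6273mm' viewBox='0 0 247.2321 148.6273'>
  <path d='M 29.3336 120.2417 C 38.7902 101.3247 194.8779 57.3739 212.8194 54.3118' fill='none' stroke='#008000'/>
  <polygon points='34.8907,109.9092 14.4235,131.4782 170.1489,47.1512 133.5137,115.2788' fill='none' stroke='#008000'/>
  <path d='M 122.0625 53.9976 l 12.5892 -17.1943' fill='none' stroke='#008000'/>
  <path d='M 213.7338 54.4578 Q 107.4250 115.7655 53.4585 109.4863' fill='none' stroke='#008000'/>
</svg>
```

Since the viewBox matches the mm dimensions, user units are millimetres directly. The only transform is the Y-flip y_m = 148.6273 − y_svg.

Shape 1 is a cubic bezier drawn with `<path>`. Its stroke #008000 means cut at S883, F1072. After flipping Y the toolpath is (29.3336,28.3856) → (59.4697,46.2371) → (117.8947,67.2961) → (177.9105,85.3823) → (212.8194,94.3155).

Shape 2 is a closed polygon drawn with `<polygon>`. Its stroke #008000 means cut at S883, F1072. After flipping Y the toolpath is (34.8907,38.7181) → (14.4235,17.1491) → (170.1489,101.4761) → (133.5137,33.3485) → (34.8907,38.7181), returning to the start.

Shape 3 is a line segment drawn with `<path>`. Its stroke #008000 means cut at S883, F1072. After flipping Y the toolpath is (122.0625,94.6297) → (134.6517,111.8240).

Shape 4 is a quadratic bezier drawn with `<path>`. Its stroke #008000 means cut at S883, F1072. After flipping Y the toolpath is (213.7338,94.1695) → (163.8508,67.7398) → (120.5106,49.7585) → (83.7131,40.2256) → (53.4585,39.1410).

; LightBurn 1.4.05
; GRBL device profile, absolute coords
G21
G90
G0 X29.3336 Y28.3856
M3 S883
G01 X59.4697 Y46.2371 F1072
G01 X117.8947 Y67.2961
G01 X177.9105 Y85.3823
G01 X212.8194 Y94.3155
G0 X34.8907 Y38.7181
M3 S883
G01 X14.4235 Y17.1491 F1072
G01 X170.1489 Y101.4761
G01 X133.5137 Y33.3485
G01 X34.8907 Y38.7181
G0 X122.0625 Y94.6297
M3 S883
G01 X134.6517 Y111.8240 F1072
G0 X213.7338 Y94.1695
M3 S883
G01 X163.8508 Y67.7398 F1072
G01 X120.5106 Y49.7585
G01 X83.7131 Y40.2256
G01 X53.4585 Y39.1410
M5
G0 X0.0000 Y0.0000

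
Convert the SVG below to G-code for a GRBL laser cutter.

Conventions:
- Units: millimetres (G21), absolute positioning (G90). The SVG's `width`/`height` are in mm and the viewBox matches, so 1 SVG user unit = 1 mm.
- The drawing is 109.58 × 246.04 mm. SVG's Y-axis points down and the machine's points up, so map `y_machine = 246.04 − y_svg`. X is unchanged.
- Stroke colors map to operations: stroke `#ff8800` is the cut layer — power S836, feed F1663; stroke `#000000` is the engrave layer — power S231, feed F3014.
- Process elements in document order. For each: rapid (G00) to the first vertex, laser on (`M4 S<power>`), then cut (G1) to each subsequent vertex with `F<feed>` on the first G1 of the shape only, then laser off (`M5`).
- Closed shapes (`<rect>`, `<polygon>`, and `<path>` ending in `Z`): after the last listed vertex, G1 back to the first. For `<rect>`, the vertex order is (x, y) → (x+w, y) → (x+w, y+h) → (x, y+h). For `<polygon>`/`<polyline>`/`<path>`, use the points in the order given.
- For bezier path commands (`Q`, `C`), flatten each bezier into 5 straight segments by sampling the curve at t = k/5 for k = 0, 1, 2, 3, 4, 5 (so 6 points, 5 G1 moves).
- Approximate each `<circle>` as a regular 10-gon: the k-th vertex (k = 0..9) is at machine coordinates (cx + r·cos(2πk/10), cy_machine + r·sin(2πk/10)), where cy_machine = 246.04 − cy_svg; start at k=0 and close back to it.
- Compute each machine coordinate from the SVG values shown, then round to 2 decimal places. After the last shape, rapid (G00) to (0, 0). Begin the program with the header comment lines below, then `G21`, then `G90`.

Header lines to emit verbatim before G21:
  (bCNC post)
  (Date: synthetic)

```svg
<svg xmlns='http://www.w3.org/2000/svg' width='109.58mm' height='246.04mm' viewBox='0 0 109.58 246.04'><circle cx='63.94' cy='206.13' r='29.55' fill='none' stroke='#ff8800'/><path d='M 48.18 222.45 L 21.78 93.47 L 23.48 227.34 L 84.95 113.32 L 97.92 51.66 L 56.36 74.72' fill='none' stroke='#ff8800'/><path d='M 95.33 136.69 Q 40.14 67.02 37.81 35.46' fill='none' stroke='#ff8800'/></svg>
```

Since the viewBox matches the mm dimensions, user units are millimetres directly. The only transform is the Y-flip y_m = 246.04 − y_svg.

Shape 1 is a circle drawn with `<circle>`. Its stroke #ff8800 means cut at S836, F1663. After flipping Y the toolpath is (93.49,39.91) → (87.85,57.28) → (73.07,68.01) → (54.81,68.01) → (40.03,57.28) → (34.39,39.91) → (40.03,22.54) → (54.81,11.81) → (73.07,11.81) → (87.85,22.54) → (93.49,39.91), returning to the start.

Shape 2 is a open polyline drawn with `<path>`. Its stroke #ff8800 means cut at S836, F1663. After flipping Y the toolpath is (48.18,23.59) → (21.78,152.57) → (23.48,18.70) → (84.95,132.72) → (97.92,194.38) → (56.36,171.32).

Shape 3 is a quadratic bezier drawn with `<path>`. Its stroke #ff8800 means cut at S836, F1663. After flipping Y the toolpath is (95.33,109.35) → (75.37,135.69) → (59.64,158.99) → (48.13,179.23) → (40.86,196.43) → (37.81,210.58).

(bCNC post)
(Date: synthetic)
G21
G90
G00 X93.49 Y39.91
M4 S836
G1 X87.85 Y57.28 F1663
G1 X73.07 Y68.01
G1 X54.81 Y68.01
G1 X40.03 Y57.28
G1 X34.39 Y39.91
G1 X40.03 Y22.54
G1 X54.81 Y11.81
G1 X73.07 Y11.81
G1 X87.85 Y22.54
G1 X93.49 Y39.91
M5
G00 X48.18 Y23.59
M4 S836
G1 X21.78 Y152.57 F1663
G1 X23.48 Y18.70
G1 X84.95 Y132.72
G1 X97.92 Y194.38
G1 X56.36 Y171.32
M5
G00 X95.33 Y109.35
M4 S836
G1 X75.37 Y135.69 F1663
G1 X59.64 Y158.99
G1 X48.13 Y179.23
G1 X40.86 Y196.43
G1 X37.81 Y210.58
M5
G00 X0.00 Y0.00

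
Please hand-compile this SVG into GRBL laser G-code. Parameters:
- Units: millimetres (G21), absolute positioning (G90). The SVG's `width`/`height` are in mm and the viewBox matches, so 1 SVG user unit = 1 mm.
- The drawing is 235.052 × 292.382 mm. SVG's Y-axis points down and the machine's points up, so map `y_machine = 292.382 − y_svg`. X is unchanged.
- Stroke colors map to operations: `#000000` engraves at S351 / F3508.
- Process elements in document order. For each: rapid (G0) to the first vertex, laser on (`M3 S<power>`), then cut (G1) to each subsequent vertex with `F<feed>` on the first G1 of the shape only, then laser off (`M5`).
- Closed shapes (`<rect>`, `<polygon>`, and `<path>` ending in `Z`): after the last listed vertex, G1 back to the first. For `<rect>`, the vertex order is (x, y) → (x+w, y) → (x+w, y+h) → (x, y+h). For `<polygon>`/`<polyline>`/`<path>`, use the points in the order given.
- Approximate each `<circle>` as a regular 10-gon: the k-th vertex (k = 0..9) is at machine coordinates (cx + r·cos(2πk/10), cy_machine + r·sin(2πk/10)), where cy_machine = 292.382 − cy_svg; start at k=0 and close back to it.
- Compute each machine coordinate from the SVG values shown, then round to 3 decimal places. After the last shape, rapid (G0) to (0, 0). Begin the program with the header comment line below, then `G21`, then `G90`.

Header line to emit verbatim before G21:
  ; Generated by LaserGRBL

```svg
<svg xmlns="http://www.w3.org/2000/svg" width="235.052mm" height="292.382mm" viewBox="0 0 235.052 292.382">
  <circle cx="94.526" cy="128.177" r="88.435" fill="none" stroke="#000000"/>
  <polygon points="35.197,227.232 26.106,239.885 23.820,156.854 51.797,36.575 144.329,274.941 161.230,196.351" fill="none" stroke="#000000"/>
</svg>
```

viewBox `0 0 235.052 292.382` with mm width/height → 1 unit = 1 mm. Flip: y_m = 292.382 − y_svg.

**Shape 1** — `<circle>` circle, stroke `#000000` → engrave (S351, F3508). Machine vertices: (182.961,164.205) → (166.071,216.186) → (121.854,248.312) → (67.198,248.312) → (22.981,216.186) → (6.091,164.205) → (22.981,112.224) → (67.198,80.098) → (121.854,80.098) → (166.071,112.224) → (182.961,164.205). Closed: final G1 returns to the first vertex.

**Shape 2** — `<polygon>` closed polygon, stroke `#000000` → engrave (S351, F3508). Machine vertices: (35.197,65.150) → (26.106,52.497) → (23.820,135.528) → (51.797,255.807) → (144.329,17.441) → (161.230,96.031) → (35.197,65.150). Closed: final G1 returns to the first vertex.

; Generated by LaserGRBL
G21
G90
G0 X182.961 Y164.205
M3 S351
G1 X166.071 Y216.186 F3508
G1 X121.854 Y248.312
G1 X67.198 Y248.312
G1 X22.981 Y216.186
G1 X6.091 Y164.205
G1 X22.981 Y112.224
G1 X67.198 Y80.098
G1 X121.854 Y80.098
G1 X166.071 Y112.224
G1 X182.961 Y164.205
M5
G0 X35.197 Y65.150
M3 S351
G1 X26.106 Y52.497 F3508
G1 X23.820 Y135.528
G1 X51.797 Y255.807
G1 X144.329 Y17.441
G1 X161.230 Y96.031
G1 X35.197 Y65.150
M5
G0 X0.000 Y0.000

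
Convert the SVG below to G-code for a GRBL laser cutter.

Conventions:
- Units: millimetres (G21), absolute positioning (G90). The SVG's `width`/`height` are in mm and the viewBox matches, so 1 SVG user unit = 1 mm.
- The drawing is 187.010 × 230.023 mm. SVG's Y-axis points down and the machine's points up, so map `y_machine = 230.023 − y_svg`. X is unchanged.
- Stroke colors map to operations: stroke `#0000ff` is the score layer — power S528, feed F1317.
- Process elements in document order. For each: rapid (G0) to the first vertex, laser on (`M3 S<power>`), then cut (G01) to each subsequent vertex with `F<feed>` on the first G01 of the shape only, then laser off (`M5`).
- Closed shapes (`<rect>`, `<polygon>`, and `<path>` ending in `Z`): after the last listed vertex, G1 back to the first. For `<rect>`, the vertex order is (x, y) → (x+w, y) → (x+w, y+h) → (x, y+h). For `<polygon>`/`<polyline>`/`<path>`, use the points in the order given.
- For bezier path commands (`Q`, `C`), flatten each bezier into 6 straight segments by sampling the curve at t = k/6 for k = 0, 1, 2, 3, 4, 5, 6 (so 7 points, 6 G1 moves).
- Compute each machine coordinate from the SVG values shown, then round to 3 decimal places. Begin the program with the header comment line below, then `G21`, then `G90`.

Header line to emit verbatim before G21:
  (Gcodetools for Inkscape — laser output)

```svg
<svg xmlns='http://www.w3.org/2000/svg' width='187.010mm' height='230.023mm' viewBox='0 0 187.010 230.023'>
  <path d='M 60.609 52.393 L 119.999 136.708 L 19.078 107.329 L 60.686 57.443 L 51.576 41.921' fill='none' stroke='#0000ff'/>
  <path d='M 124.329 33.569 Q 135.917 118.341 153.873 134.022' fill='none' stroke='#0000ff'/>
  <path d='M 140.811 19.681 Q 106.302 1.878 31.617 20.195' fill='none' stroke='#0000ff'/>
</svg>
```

Since the viewBox matches the mm dimensions, user units are millimetres directly. The only transform is the Y-flip y_m = 230.023 − y_svg.

Shape 1 is a open polyline drawn with `<path>`. Its stroke #0000ff means score at S528, F1317. After flipping Y the toolpath is (60.609,177.630) → (119.999,93.315) → (19.078,122.694) → (60.686,172.580) → (51.576,188.102).

Shape 2 is a quadratic bezier drawn with `<path>`. Its stroke #0000ff means score at S528, F1317. After flipping Y the toolpath is (124.329,196.454) → (128.369,170.116) → (132.762,147.616) → (137.509,128.955) → (142.610,114.132) → (148.065,103.147) → (153.873,96.001).

Shape 3 is a quadratic bezier drawn with `<path>`. Its stroke #0000ff means score at S528, F1317. After flipping Y the toolpath is (140.811,210.342) → (128.192,215.273) → (113.341,218.197) → (96.258,219.115) → (76.943,218.026) → (55.396,214.930) → (31.617,209.828).

(Gcodetools for Inkscape — laser output)
G21
G90
G0 X60.609 Y177.630
M3 S528
G01 X119.999 Y93.315 F1317
G01 X19.078 Y122.694
G01 X60.686 Y172.580
G01 X51.576 Y188.102
M5
G0 X124.329 Y196.454
M3 S528
G01 X128.369 Y170.116 F1317
G01 X132.762 Y147.616
G01 X137.509 Y128.955
G01 X142.610 Y114.132
G01 X148.065 Y103.147
G01 X153.873 Y96.001
M5
G0 X140.811 Y210.342
M3 S528
G01 X128.192 Y215.273 F1317
G01 X113.341 Y218.197
G01 X96.258 Y219.115
G01 X76.943 Y218.026
G01 X55.396 Y214.930
G01 X31.617 Y209.828
M5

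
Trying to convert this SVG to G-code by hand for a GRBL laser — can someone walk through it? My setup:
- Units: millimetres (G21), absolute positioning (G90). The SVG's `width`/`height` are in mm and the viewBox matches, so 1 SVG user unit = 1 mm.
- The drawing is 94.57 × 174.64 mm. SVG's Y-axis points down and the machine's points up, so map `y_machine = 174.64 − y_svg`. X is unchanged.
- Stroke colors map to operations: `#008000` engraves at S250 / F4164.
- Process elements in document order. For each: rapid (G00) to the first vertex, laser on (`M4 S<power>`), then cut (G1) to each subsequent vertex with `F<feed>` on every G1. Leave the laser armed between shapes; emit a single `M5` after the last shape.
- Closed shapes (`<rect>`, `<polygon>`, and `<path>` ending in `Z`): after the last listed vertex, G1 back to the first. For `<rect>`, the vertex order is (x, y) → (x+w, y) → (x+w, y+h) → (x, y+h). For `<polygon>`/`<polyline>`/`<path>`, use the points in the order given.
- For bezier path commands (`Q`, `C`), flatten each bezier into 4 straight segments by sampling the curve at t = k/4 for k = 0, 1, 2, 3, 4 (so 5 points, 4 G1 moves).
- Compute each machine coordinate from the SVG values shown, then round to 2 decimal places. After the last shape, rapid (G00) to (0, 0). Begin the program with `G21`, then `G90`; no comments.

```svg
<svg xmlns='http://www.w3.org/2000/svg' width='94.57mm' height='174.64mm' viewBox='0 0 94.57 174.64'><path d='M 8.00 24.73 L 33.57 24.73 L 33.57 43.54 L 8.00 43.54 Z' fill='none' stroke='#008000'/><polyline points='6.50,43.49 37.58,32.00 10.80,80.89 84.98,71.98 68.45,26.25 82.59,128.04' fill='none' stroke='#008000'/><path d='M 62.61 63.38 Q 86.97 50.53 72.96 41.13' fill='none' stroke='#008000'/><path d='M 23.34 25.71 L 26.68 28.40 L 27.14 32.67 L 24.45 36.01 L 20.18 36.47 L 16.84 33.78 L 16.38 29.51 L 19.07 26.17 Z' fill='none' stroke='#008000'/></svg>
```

Since the viewBox matches the mm dimensions, user units are millimetres directly. The only transform is the Y-flip y_m = 174.64 − y_svg.

Shape 1 is a rectangle drawn with `<path>`. Its stroke #008000 means engrave at S250, F4164. After flipping Y the toolpath is (8.00,149.91) → (33.57,149.91) → (33.57,131.10) → (8.00,131.10) → (8.00,149.91), returning to the start.

Shape 2 is a open polyline drawn with `<polyline>`. Its stroke #008000 means engrave at S250, F4164. After flipping Y the toolpath is (6.50,131.15) → (37.58,142.64) → (10.80,93.75) → (84.98,102.66) → (68.45,148.39) → (82.59,46.60).

Shape 3 is a quadratic bezier drawn with `<path>`. Its stroke #008000 means engrave at S250, F4164. After flipping Y the toolpath is (62.61,111.26) → (72.39,117.47) → (77.38,123.25) → (77.57,128.59) → (72.96,133.51).

Shape 4 is a regular polygon drawn with `<path>`. Its stroke #008000 means engrave at S250, F4164. After flipping Y the toolpath is (23.34,148.93) → (26.68,146.24) → (27.14,141.97) → (24.45,138.63) → (20.18,138.17) → (16.84,140.86) → (16.38,145.13) → (19.07,148.47) → (23.34,148.93), returning to the start.

G21
G90
G00 X8.00 Y149.91
M4 S250
G1 X33.57 Y149.91 F4164
G1 X33.57 Y131.10 F4164
G1 X8.00 Y131.10 F4164
G1 X8.00 Y149.91 F4164
G00 X6.50 Y131.15
M4 S250
G1 X37.58 Y142.64 F4164
G1 X10.80 Y93.75 F4164
G1 X84.98 Y102.66 F4164
G1 X68.45 Y148.39 F4164
G1 X82.59 Y46.60 F4164
G00 X62.61 Y111.26
M4 S250
G1 X72.39 Y117.47 F4164
G1 X77.38 Y123.25 F4164
G1 X77.57 Y128.59 F4164
G1 X72.96 Y133.51 F4164
G00 X23.34 Y148.93
M4 S250
G1 X26.68 Y146.24 F4164
G1 X27.14 Y141.97 F4164
G1 X24.45 Y138.63 F4164
G1 X20.18 Y138.17 F4164
G1 X16.84 Y140.86 F4164
G1 X16.38 Y145.13 F4164
G1 X19.07 Y148.47 F4164
G1 X23.34 Y148.93 F4164
M5
G00 X0.00 Y0.00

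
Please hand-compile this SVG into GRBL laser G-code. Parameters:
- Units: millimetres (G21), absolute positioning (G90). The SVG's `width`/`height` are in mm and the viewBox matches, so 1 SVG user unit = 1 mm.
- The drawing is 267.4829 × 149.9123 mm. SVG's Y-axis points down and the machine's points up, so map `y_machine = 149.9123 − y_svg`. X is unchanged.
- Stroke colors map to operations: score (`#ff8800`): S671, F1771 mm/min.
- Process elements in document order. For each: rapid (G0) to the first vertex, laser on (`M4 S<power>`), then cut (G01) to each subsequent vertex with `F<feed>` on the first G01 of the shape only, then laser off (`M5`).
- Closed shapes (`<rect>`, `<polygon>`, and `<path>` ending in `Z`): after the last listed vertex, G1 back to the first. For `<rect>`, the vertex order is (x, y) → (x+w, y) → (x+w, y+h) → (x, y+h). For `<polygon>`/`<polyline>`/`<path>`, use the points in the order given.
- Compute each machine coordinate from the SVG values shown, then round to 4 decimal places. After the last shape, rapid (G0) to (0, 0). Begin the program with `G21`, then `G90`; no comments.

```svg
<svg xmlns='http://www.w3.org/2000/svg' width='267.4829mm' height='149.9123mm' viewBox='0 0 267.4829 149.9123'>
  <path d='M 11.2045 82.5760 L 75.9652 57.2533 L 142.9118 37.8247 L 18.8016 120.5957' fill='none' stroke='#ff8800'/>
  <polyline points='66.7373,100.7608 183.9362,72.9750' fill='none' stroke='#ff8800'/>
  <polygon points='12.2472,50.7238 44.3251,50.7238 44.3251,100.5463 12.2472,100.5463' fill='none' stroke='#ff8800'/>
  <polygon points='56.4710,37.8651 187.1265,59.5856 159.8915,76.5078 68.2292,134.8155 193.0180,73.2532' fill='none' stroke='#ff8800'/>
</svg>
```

viewBox `0 0 267.4829 149.9123` with mm width/height → 1 unit = 1 mm. Flip: y_m = 149.9123 − y_svg.

**Shape 1** — `<path>` open polyline, stroke `#ff8800` → score (S671, F1771). Machine vertices: (11.2045,67.3363) → (75.9652,92.6590) → (142.9118,112.0876) → (18.8016,29.3166). Open path.

**Shape 2** — `<polyline>` line segment, stroke `#ff8800` → score (S671, F1771). Machine vertices: (66.7373,49.1515) → (183.9362,76.9373). Open path.

**Shape 3** — `<polygon>` rectangle, stroke `#ff8800` → score (S671, F1771). Machine vertices: (12.2472,99.1885) → (44.3251,99.1885) → (44.3251,49.3660) → (12.2472,49.3660) → (12.2472,99.1885). Closed: final G1 returns to the first vertex.

**Shape 4** — `<polygon>` closed polygon, stroke `#ff8800` → score (S671, F1771). Machine vertices: (56.4710,112.0472) → (187.1265,90.3267) → (159.8915,73.4045) → (68.2292,15.0968) → (193.0180,76.6591) → (56.4710,112.0472). Closed: final G1 returns to the first vertex.

G21
G90
G0 X11.2045 Y67.3363
M4 S671
G01 X75.9652 Y92.6590 F1771
G01 X142.9118 Y112.0876
G01 X18.8016 Y29.3166
M5
G0 X66.7373 Y49.1515
M4 S671
G01 X183.9362 Y76.9373 F1771
M5
G0 X12.2472 Y99.1885
M4 S671
G01 X44.3251 Y99.1885 F1771
G01 X44.3251 Y49.3660
G01 X12.2472 Y49.3660
G01 X12.2472 Y99.1885
M5
G0 X56.4710 Y112.0472
M4 S671
G01 X187.1265 Y90.3267 F1771
G01 X159.8915 Y73.4045
G01 X68.2292 Y15.0968
G01 X193.0180 Y76.6591
G01 X56.4710 Y112.0472
M5
G0 X0.0000 Y0.0000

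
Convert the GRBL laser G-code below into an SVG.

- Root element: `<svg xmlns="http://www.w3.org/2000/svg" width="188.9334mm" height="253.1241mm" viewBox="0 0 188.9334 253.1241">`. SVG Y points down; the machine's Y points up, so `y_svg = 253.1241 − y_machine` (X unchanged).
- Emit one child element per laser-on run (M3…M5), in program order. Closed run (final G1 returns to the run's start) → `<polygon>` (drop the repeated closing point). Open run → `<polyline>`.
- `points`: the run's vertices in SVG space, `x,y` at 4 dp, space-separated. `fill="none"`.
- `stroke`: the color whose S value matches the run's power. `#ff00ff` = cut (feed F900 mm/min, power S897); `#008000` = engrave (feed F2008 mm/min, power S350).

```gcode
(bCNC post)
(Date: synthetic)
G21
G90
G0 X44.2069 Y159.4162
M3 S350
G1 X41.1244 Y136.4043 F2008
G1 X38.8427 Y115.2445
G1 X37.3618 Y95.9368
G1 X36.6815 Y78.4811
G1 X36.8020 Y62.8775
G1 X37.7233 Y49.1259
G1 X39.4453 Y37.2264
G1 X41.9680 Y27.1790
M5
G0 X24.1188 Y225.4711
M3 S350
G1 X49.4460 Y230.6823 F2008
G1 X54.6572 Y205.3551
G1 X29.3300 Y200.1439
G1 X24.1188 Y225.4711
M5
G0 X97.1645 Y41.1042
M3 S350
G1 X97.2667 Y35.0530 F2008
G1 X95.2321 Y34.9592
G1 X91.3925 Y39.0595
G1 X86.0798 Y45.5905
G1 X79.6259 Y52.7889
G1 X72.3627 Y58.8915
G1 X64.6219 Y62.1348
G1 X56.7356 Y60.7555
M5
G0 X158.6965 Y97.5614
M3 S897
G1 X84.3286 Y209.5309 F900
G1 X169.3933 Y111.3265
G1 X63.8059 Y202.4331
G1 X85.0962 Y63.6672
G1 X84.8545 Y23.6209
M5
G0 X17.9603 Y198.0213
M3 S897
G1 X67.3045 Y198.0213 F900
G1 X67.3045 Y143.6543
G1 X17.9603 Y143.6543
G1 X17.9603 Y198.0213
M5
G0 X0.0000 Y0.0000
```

<svg xmlns="http://www.w3.org/2000/svg" width="188.9334mm" height="253.1241mm" viewBox="0 0 188.9334 253.1241">
  <polyline points="44.2069,93.7079 41.1244,116.7198 38.8427,137.8796 37.3618,157.1873 36.6815,174.6430 36.8020,190.2466 37.7233,203.9982 39.4453,215.8977 41.9680,225.9451" fill="none" stroke="#008000"/>
  <polygon points="24.1188,27.6530 49.4460,22.4418 54.6572,47.7690 29.3300,52.9802" fill="none" stroke="#008000"/>
  <polyline points="97.1645,212.0199 97.2667,218.0711 95.2321,218.1649 91.3925,214.0646 86.0798,207.5336 79.6259,200.3352 72.3627,194.2326 64.6219,190.9893 56.7356,192.3686" fill="none" stroke="#008000"/>
  <polyline points="158.6965,155.5627 84.3286,43.5932 169.3933,141.7976 63.8059,50.6910 85.0962,189.4569 84.8545,229.5032" fill="none" stroke="#ff00ff"/>
  <polygon points="17.9603,55.1028 67.3045,55.1028 67.3045,109.4698 17.9603,109.4698" fill="none" stroke="#ff00ff"/>
</svg>

Machine Y-up, SVG Y-down with viewBox height 253.1241, so y_svg = 253.1241 − y_machine; X carries over.

Run 1: S350 ⇒ engrave layer `#008000`. The run is open, so emit a `<polyline>` with points (Y-flipped): 44.2069,93.7079 41.1244,116.7198 38.8427,137.8796 37.3618,157.1873 36.6815,174.6430 36.8020,190.2466 37.7233,203.9982 39.4453,215.8977 41.9680,225.9451.

Run 2: the run's S350 means `#008000` (engrave). The run returns to its start, so emit a `<polygon>` with points (Y-flipped): 24.1188,27.6530 49.4460,22.4418 54.6572,47.7690 29.3300,52.9802.

Run 3: power S350 maps to stroke `#008000` (engrave). The run is open, so emit a `<polyline>` with points (Y-flipped): 97.1645,212.0199 97.2667,218.0711 95.2321,218.1649 91.3925,214.0646 86.0798,207.5336 79.6259,200.3352 72.3627,194.2326 64.6219,190.9893 56.7356,192.3686.

Run 4: S897 ⇒ cut layer `#ff00ff`. The run is open, so emit a `<polyline>` with points (Y-flipped): 158.6965,155.5627 84.3286,43.5932 169.3933,141.7976 63.8059,50.6910 85.0962,189.4569 84.8545,229.5032.

Run 5: S897 ⇒ cut layer `#ff00ff`. The run returns to its start, so emit a `<polygon>` with points (Y-flipped): 17.9603,55.1028 67.3045,55.1028 67.3045,109.4698 17.9603,109.4698.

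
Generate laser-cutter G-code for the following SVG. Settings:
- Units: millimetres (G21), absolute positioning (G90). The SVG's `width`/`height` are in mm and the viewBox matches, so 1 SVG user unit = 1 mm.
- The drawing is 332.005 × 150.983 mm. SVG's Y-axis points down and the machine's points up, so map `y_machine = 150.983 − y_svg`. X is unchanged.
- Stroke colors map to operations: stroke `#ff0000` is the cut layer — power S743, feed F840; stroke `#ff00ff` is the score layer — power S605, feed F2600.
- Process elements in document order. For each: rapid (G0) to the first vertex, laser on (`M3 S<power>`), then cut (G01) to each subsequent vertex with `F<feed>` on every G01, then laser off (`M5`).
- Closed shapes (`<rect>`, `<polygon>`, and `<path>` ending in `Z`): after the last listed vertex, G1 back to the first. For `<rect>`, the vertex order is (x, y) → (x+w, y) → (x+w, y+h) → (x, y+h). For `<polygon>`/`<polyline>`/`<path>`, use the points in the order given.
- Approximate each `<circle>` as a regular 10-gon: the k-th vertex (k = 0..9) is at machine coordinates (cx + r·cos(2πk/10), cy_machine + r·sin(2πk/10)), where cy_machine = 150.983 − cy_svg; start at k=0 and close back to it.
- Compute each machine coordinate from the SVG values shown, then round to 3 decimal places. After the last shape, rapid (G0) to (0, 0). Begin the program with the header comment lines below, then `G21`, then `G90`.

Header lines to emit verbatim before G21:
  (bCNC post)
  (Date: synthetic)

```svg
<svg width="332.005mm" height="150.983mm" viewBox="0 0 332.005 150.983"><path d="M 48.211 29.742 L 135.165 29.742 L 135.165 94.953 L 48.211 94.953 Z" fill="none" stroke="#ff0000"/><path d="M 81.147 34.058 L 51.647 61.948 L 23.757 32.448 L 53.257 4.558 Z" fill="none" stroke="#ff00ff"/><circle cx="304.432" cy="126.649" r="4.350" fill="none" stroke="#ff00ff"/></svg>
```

(bCNC post)
(Date: synthetic)
G21
G90
G0 X48.211 Y121.241
M3 S743
G01 X135.165 Y121.241 F840
G01 X135.165 Y56.030 F840
G01 X48.211 Y56.030 F840
G01 X48.211 Y121.241 F840
M5
G0 X81.147 Y116.925
M3 S605
G01 X51.647 Y89.035 F2600
G01 X23.757 Y118.535 F2600
G01 X53.257 Y146.425 F2600
G01 X81.147 Y116.925 F2600
M5
G0 X308.782 Y24.334
M3 S605
G01 X307.951 Y26.891 F2600
G01 X305.776 Y28.471 F2600
G01 X303.088 Y28.471 F2600
G01 X300.913 Y26.891 F2600
G01 X300.082 Y24.334 F2600
G01 X300.913 Y21.777 F2600
G01 X303.088 Y20.197 F2600
G01 X305.776 Y20.197 F2600
G01 X307.951 Y21.777 F2600
G01 X308.782 Y24.334 F2600
M5
G0 X0.000 Y0.000

viewBox `0 0 332.005 150.983` with mm width/height → 1 unit = 1 mm. Flip: y_m = 150.983 − y_svg.

**Shape 1** — `<path>` rectangle, stroke `#ff0000` → cut (S743, F840). Machine vertices: (48.211,121.241) → (135.165,121.241) → (135.165,56.030) → (48.211,56.030) → (48.211,121.241). Closed: final G1 returns to the first vertex.

**Shape 2** — `<path>` regular polygon, stroke `#ff00ff` → score (S605, F2600). Machine vertices: (81.147,116.925) → (51.647,89.035) → (23.757,118.535) → (53.257,146.425) → (81.147,116.925). Closed: final G1 returns to the first vertex.

**Shape 3** — `<circle>` circle, stroke `#ff00ff` → score (S605, F2600). Machine vertices: (308.782,24.334) → (307.951,26.891) → (305.776,28.471) → (303.088,28.471) → (300.913,26.891) → (300.082,24.334) → (300.913,21.777) → (303.088,20.197) → (305.776,20.197) → (307.951,21.777) → (308.782,24.334). Closed: final G1 returns to the first vertex.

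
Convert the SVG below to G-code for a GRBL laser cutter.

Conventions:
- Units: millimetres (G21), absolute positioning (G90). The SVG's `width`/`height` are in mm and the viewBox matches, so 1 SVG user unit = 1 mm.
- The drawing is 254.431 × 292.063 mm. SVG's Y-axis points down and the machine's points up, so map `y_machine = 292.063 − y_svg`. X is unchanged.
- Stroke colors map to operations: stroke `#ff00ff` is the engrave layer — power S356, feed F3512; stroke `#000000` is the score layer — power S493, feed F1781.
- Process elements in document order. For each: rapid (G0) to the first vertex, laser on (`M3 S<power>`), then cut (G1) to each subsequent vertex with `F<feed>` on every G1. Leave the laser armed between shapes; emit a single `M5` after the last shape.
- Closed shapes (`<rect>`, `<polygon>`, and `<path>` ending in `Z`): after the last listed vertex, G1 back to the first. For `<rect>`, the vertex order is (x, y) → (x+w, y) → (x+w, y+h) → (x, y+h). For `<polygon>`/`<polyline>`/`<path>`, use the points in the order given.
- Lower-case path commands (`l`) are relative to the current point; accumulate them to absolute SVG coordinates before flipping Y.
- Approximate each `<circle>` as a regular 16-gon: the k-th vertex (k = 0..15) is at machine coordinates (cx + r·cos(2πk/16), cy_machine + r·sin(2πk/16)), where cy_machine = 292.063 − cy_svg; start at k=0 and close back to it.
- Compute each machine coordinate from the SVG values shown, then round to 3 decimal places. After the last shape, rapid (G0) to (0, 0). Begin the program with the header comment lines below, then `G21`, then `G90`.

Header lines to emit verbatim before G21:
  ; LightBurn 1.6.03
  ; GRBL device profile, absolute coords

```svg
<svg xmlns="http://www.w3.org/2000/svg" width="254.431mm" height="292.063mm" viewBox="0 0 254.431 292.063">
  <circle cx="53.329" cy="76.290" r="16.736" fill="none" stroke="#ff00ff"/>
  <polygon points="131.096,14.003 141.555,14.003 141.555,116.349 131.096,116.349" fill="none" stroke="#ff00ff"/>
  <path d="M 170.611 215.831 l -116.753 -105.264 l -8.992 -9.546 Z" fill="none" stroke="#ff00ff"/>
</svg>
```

Since the viewBox matches the mm dimensions, user units are millimetres directly. The only transform is the Y-flip y_m = 292.063 − y_svg.

Shape 1 is a circle drawn with `<circle>`. Its stroke #ff00ff means engrave at S356, F3512. After flipping Y the toolpath is (70.065,215.773) → (68.791,222.178) → (65.163,227.607) → (59.734,231.235) → (53.329,232.509) → (46.924,231.235) → (41.495,227.607) → (37.867,222.178) → (36.593,215.773) → (37.867,209.368) → (41.495,203.939) → (46.924,200.311) → (53.329,199.037) → (59.734,200.311) → (65.163,203.939) → (68.791,209.368) → (70.065,215.773), returning to the start.

Shape 2 is a rectangle drawn with `<polygon>`. Its stroke #ff00ff means engrave at S356, F3512. After flipping Y the toolpath is (131.096,278.060) → (141.555,278.060) → (141.555,175.714) → (131.096,175.714) → (131.096,278.060), returning to the start.

Shape 3 is a closed polygon drawn with `<path>`. Its stroke #ff00ff means engrave at S356, F3512. After flipping Y the toolpath is (170.611,76.232) → (53.858,181.496) → (44.866,191.042) → (170.611,76.232), returning to the start.

; LightBurn 1.6.03
; GRBL device profile, absolute coords
G21
G90
G0 X70.065 Y215.773
M3 S356
G1 X68.791 Y222.178 F3512
G1 X65.163 Y227.607 F3512
G1 X59.734 Y231.235 F3512
G1 X53.329 Y232.509 F3512
G1 X46.924 Y231.235 F3512
G1 X41.495 Y227.607 F3512
G1 X37.867 Y222.178 F3512
G1 X36.593 Y215.773 F3512
G1 X37.867 Y209.368 F3512
G1 X41.495 Y203.939 F3512
G1 X46.924 Y200.311 F3512
G1 X53.329 Y199.037 F3512
G1 X59.734 Y200.311 F3512
G1 X65.163 Y203.939 F3512
G1 X68.791 Y209.368 F3512
G1 X70.065 Y215.773 F3512
G0 X131.096 Y278.060
M3 S356
G1 X141.555 Y278.060 F3512
G1 X141.555 Y175.714 F3512
G1 X131.096 Y175.714 F3512
G1 X131.096 Y278.060 F3512
G0 X170.611 Y76.232
M3 S356
G1 X53.858 Y181.496 F3512
G1 X44.866 Y191.042 F3512
G1 X170.611 Y76.232 F3512
M5
G0 X0.000 Y0.000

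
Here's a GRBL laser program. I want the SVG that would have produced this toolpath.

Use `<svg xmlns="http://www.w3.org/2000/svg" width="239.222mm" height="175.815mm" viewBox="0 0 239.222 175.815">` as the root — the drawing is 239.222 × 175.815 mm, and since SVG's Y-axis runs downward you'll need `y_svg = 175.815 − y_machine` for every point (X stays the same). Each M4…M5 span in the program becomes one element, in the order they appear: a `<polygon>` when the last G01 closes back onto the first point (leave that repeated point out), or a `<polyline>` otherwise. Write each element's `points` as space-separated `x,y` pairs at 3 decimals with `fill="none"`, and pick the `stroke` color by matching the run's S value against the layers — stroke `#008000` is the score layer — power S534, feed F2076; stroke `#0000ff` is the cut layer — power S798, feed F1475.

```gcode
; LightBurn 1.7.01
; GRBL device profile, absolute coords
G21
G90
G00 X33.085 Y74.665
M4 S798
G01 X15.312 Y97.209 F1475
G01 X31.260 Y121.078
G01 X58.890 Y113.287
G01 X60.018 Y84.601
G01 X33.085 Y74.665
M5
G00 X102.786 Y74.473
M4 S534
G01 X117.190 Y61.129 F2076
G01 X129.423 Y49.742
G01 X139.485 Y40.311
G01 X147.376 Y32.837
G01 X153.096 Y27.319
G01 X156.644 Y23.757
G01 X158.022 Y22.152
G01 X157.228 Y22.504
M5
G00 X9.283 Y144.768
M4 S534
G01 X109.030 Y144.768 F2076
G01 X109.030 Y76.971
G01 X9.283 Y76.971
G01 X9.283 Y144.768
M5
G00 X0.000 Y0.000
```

<svg xmlns="http://www.w3.org/2000/svg" width="239.222mm" height="175.815mm" viewBox="0 0 239.222 175.815">
  <polygon points="33.085,101.150 15.312,78.606 31.260,54.737 58.890,62.528 60.018,91.214" fill="none" stroke="#0000ff"/>
  <polyline points="102.786,101.342 117.190,114.686 129.423,126.073 139.485,135.504 147.376,142.978 153.096,148.496 156.644,152.058 158.022,153.663 157.228,153.311" fill="none" stroke="#008000"/>
  <polygon points="9.283,31.047 109.030,31.047 109.030,98.844 9.283,98.844" fill="none" stroke="#008000"/>
</svg>

Machine Y-up, SVG Y-down with viewBox height 175.815, so y_svg = 175.815 − y_machine; X carries over.

Run 1: the run's S798 means `#0000ff` (cut). The run returns to its start, so emit a `<polygon>` with points (Y-flipped): 33.085,101.150 15.312,78.606 31.260,54.737 58.890,62.528 60.018,91.214.

Run 2: S534 ⇒ score layer `#008000`. The run is open, so emit a `<polyline>` with points (Y-flipped): 102.786,101.342 117.190,114.686 129.423,126.073 139.485,135.504 147.376,142.978 153.096,148.496 156.644,152.058 158.022,153.663 157.228,153.311.

Run 3: power S534 maps to stroke `#008000` (score). The run returns to its start, so emit a `<polygon>` with points (Y-flipped): 9.283,31.047 109.030,31.047 109.030,98.844 9.283,98.844.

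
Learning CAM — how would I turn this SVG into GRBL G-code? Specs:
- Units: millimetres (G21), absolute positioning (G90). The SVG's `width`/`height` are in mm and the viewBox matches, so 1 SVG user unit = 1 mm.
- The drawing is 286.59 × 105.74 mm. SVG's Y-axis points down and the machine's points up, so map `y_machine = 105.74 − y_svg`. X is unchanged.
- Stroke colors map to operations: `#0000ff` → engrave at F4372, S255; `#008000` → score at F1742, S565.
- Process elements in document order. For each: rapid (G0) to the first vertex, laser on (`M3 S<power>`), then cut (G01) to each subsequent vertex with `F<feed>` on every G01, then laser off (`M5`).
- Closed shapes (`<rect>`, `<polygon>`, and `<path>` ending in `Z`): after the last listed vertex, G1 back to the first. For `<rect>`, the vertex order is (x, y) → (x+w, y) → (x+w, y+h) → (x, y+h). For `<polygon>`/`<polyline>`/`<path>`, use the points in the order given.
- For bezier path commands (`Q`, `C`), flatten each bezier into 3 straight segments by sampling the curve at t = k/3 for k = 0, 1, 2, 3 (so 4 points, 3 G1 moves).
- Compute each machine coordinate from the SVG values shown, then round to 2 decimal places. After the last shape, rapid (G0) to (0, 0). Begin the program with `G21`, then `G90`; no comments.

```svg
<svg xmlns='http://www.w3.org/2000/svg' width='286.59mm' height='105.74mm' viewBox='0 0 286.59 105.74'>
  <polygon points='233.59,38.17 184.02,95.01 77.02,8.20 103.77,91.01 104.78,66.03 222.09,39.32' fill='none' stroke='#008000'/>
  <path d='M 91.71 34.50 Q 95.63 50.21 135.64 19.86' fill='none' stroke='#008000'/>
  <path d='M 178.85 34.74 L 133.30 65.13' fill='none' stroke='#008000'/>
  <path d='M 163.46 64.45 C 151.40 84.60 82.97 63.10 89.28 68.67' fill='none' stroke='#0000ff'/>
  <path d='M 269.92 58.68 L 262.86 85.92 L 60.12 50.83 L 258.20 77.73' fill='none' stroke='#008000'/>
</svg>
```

1 u = 1 mm; y_m = 105.74 − y.

[1] `<polygon>` closed polygon, #008000→score S565 F1742: (233.59,67.57) → (184.02,10.73) → (77.02,97.54) → (103.77,14.73) → (104.78,39.71) → (222.09,66.42) → (233.59,67.57) (closed)

[2] `<path>` quadratic bezier, #008000→score S565 F1742: (91.71,71.24) → (98.33,65.88) → (112.98,70.76) → (135.64,85.88)

[3] `<path>` line segment, #008000→score S565 F1742: (178.85,71.00) → (133.30,40.61)

[4] `<path>` cubic bezier, #0000ff→engrave S255 F4372: (163.46,41.29) → (137.47,32.48) → (103.03,36.16) → (89.28,37.07)

[5] `<path>` open polyline, #008000→score S565 F1742: (269.92,47.06) → (262.86,19.82) → (60.12,54.91) → (258.20,28.01)

G21
G90
G0 X233.59 Y67.57
M3 S565
G01 X184.02 Y10.73 F1742
G01 X77.02 Y97.54 F1742
G01 X103.77 Y14.73 F1742
G01 X104.78 Y39.71 F1742
G01 X222.09 Y66.42 F1742
G01 X233.59 Y67.57 F1742
M5
G0 X91.71 Y71.24
M3 S565
G01 X98.33 Y65.88 F1742
G01 X112.98 Y70.76 F1742
G01 X135.64 Y85.88 F1742
M5
G0 X178.85 Y71.00
M3 S565
G01 X133.30 Y40.61 F1742
M5
G0 X163.46 Y41.29
M3 S255
G01 X137.47 Y32.48 F4372
G01 X103.03 Y36.16 F4372
G01 X89.28 Y37.07 F4372
M5
G0 X269.92 Y47.06
M3 S565
G01 X262.86 Y19.82 F1742
G01 X60.12 Y54.91 F1742
G01 X258.20 Y28.01 F1742
M5
G0 X0.00 Y0.00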